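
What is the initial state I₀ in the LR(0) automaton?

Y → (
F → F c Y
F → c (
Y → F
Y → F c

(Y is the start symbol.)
{ [F → . F c Y], [F → . c (], [Y → . (], [Y → . F c], [Y → . F], [Y' → . Y] }

First, augment the grammar with Y' → Y
I₀ = CLOSURE({ [Y' → . Y] }):
  [Y' → . Y] has the dot before Y: add [Y → . (], [Y → . F], [Y → . F c]
  [Y → . F] has the dot before F: add [F → . F c Y], [F → . c (]
No further items can be added.

I₀ = { [F → . F c Y], [F → . c (], [Y → . (], [Y → . F c], [Y → . F], [Y' → . Y] }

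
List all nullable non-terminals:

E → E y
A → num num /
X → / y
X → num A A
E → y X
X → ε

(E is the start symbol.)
{ 'X' }

ε-productions: X → ε
So X is immediately nullable.
No further non-terminal can be added: every production for the remaining non-terminals contains a terminal or a non-nullable non-terminal.
Nullable = { 'X' }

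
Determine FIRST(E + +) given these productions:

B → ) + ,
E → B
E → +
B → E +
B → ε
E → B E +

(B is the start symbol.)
{ ')', '+' }

FIRST sets of the non-terminals involved (from the grammar, by fixed-point iteration):
  FIRST(E) = { ')', '+', ε }

To compute FIRST(E + +), process the symbols left to right:
Symbol E is a non-terminal. Add FIRST(E) \ {ε} = { ')', '+' }
E is nullable (ε ∈ FIRST(E)), continue to the next symbol.
Symbol + is a terminal. Add '+' and stop.
FIRST(E + +) = { ')', '+' }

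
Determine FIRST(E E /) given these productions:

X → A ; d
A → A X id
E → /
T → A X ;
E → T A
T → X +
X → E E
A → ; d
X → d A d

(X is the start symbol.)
{ '/', ';', 'd' }

FIRST sets of the non-terminals involved (from the grammar, by fixed-point iteration):
  FIRST(E) = { '/', ';', 'd' }

To compute FIRST(E E /), process the symbols left to right:
Symbol E is a non-terminal. Add FIRST(E) \ {ε} = { '/', ';', 'd' }
E is not nullable (ε ∉ FIRST(E)), so stop here.
FIRST(E E /) = { '/', ';', 'd' }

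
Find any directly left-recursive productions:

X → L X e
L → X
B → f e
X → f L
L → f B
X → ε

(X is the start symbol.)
X → L X e: starts with L
L → X: starts with X
B → f e: starts with f
X → f L: starts with f
L → f B: starts with f
X → ε: starts with ε

No direct left recursion found.

Answer: No direct left recursion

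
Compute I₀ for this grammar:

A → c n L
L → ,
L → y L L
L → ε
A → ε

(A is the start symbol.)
{ [A → . c n L], [A → .], [A' → . A] }

First, augment the grammar with A' → A
I₀ = CLOSURE({ [A' → . A] }):
  [A' → . A] has the dot before A: add [A → . c n L], [A → .]
No further items can be added.

I₀ = { [A → . c n L], [A → .], [A' → . A] }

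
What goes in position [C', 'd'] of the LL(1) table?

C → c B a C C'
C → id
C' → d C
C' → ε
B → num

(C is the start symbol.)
C' → d C, C' → ε

To find M[C', 'd'], we find productions for C' where 'd' is in the predict set (PREDICT(N → α) = (FIRST(α) \ {ε}) ∪ (FOLLOW(N) if α ⇒* ε)).

Relevant sets:
  FOLLOW(C') = { $, 'd' }

C' → d C: PREDICT = { 'd' }
  'd' is in predict set, so this production goes in M[C', 'd']
C' → ε: PREDICT = { $, 'd' }
  'd' is in predict set, so this production goes in M[C', 'd']

M[C', 'd'] = C' → d C, C' → ε  (a multiply-defined cell — the grammar is not LL(1))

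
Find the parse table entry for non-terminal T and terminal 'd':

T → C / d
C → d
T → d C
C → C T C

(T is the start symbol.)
To find M[T, 'd'], we find productions for T where 'd' is in the predict set (PREDICT(N → α) = (FIRST(α) \ {ε}) ∪ (FOLLOW(N) if α ⇒* ε)).

Relevant sets:
  FIRST(C) = { 'd' }

T → C / d: PREDICT = { 'd' }
  'd' is in predict set, so this production goes in M[T, 'd']
T → d C: PREDICT = { 'd' }
  'd' is in predict set, so this production goes in M[T, 'd']

M[T, 'd'] = T → C / d, T → d C  (a multiply-defined cell — the grammar is not LL(1))

Answer: T → C / d, T → d C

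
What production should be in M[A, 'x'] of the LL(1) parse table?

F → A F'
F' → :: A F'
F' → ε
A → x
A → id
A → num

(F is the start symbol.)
A → x

To find M[A, 'x'], we find productions for A where 'x' is in the predict set (PREDICT(N → α) = (FIRST(α) \ {ε}) ∪ (FOLLOW(N) if α ⇒* ε)).

A → x: PREDICT = { 'x' }
  'x' is in predict set, so this production goes in M[A, 'x']
A → id: PREDICT = { 'id' }
A → num: PREDICT = { 'num' }

M[A, 'x'] = A → x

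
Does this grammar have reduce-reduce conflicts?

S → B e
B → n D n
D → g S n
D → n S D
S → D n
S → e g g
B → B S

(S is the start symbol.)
A reduce-reduce conflict occurs when an LR(0) state has two complete items [A → α .] and [B → β .] — both call for a reduction, and with no lookahead the parser cannot choose between them.

Augment with S' → S and build the canonical LR(0) collection (I0 = CLOSURE({[S' → . S]}), then GOTO on every symbol after a dot until no new states appear). It has 19 states:
  I0: { [B → . B S], [B → . n D n], [D → . g S n], [D → . n S D], [S → . B e], [S → . D n], [S → . e g g], [S' → . S] }  — shift
  I1: { [B → . B S], [B → . n D n], [B → B . S], [D → . g S n], [D → . n S D], [S → . B e], [S → . D n], [S → . e g g], [S → B . e] }  — shift
  I2: { [S → D . n] }  — shift
  I3: { [S' → S .] }  — accept
  I4: { [S → e . g g] }  — shift
  I5: { [B → . B S], [B → . n D n], [D → . g S n], [D → . n S D], [D → g . S n], [S → . B e], [S → . D n], [S → . e g g] }  — shift
  I6: { [B → . B S], [B → . n D n], [B → n . D n], [D → . g S n], [D → . n S D], [D → n . S D], [S → . B e], [S → . D n], [S → . e g g] }  — shift
  I7: { [B → n D . n], [S → D . n] }  — shift
  I8: { [D → . g S n], [D → . n S D], [D → n S . D] }  — shift
  I9: { [D → n S D .] }  — reduce
  I10: { [B → . B S], [B → . n D n], [D → . g S n], [D → . n S D], [D → n . S D], [S → . B e], [S → . D n], [S → . e g g] }  — shift
  I11: { [B → n D n .], [S → D n .] }  — 2 reduces
  I12: { [D → g S . n] }  — shift
  I13: { [D → g S n .] }  — reduce
  I14: { [S → e g . g] }  — shift
  I15: { [S → e g g .] }  — reduce
  I16: { [S → D n .] }  — reduce
  I17: { [B → B S .] }  — reduce
  I18: { [S → B e .], [S → e . g g] }  — shift, reduce

I11 contains complete items [B → n D n .], [S → D n .] — reduce-reduce conflict.

Answer: Yes — I11: [B → n D n .] vs [S → D n .]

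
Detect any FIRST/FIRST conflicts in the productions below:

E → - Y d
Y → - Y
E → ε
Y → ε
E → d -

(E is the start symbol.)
No FIRST/FIRST conflicts.

A FIRST/FIRST conflict occurs when two productions N → α and N → β for the same non-terminal have FIRST(α) ∩ FIRST(β) ≠ ∅ (with ε ∈ FIRST of a nullable right-hand side, so two nullable alternatives also conflict).

Productions for E:
  E → - Y d: FIRST = { '-' }
  E → ε: FIRST = { ε }
  E → d -: FIRST = { 'd' }
Productions for Y:
  Y → - Y: FIRST = { '-' }
  Y → ε: FIRST = { ε }

All alternatives of each non-terminal have pairwise disjoint FIRST sets.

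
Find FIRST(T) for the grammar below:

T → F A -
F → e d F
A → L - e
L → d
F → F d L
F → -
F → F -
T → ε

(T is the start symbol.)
{ '-', 'e', ε }

To compute FIRST(T), examine every production with T on the left-hand side, reading each right-hand side left to right until a non-nullable symbol is reached.

FIRST sets of the other non-terminals involved (by the same procedure, iterated to a fixed point):
  FIRST(F) = { '-', 'e' }

From T → F A -:
  - F is a non-terminal: add FIRST(F) \ {ε} = { '-', 'e' }
    F is not nullable, so stop
From T → ε:
  - ε-production, so ε ∈ FIRST(T)

Collecting: FIRST(T) = { '-', 'e', ε }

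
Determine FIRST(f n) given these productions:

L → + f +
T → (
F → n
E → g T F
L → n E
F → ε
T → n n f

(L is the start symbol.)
{ 'f' }

To compute FIRST(f n), process the symbols left to right:
Symbol f is a terminal. Add 'f' and stop.
FIRST(f n) = { 'f' }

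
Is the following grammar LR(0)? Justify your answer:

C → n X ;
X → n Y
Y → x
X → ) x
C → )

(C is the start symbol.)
Yes, the grammar is LR(0)

A grammar is LR(0) if no state in the canonical LR(0) collection has:
  - both a shift item (dot before a terminal) and a complete item (shift-reduce conflict), or
  - two or more complete items (reduce-reduce conflict; the accept item [C' → C .] counts as a complete item here).

Augment with C' → C and build the canonical LR(0) collection (I0 = CLOSURE({[C' → . C]}), then GOTO on every symbol after a dot until no new states appear). It has 11 states:
  I0: { [C → . )], [C → . n X ;], [C' → . C] }  — shift
  I1: { [C → ) .] }  — reduce
  I2: { [C' → C .] }  — accept
  I3: { [C → n . X ;], [X → . ) x], [X → . n Y] }  — shift
  I4: { [X → ) . x] }  — shift
  I5: { [C → n X . ;] }  — shift
  I6: { [X → n . Y], [Y → . x] }  — shift
  I7: { [X → n Y .] }  — reduce
  I8: { [Y → x .] }  — reduce
  I9: { [C → n X ; .] }  — reduce
  I10: { [X → ) x .] }  — reduce

Every state is either a pure shift/goto state or contains exactly one complete item and nothing to shift — no conflicts. The grammar is LR(0).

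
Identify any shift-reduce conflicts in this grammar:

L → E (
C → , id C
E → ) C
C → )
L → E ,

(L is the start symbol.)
No shift-reduce conflicts

A shift-reduce conflict occurs when an LR(0) state has both:
  - a complete (reduce) item [A → α .] (dot at the end), and
  - a shift item [B → β . c γ] (dot before a terminal).

Augment with L' → L and build the canonical LR(0) collection (I0 = CLOSURE({[L' → . L]}), then GOTO on every symbol after a dot until no new states appear). It has 11 states:
  I0: { [E → . ) C], [L → . E (], [L → . E ,], [L' → . L] }  — shift
  I1: { [C → . )], [C → . , id C], [E → ) . C] }  — shift
  I2: { [L → E . (], [L → E . ,] }  — shift
  I3: { [L' → L .] }  — accept
  I4: { [L → E ( .] }  — reduce
  I5: { [L → E , .] }  — reduce
  I6: { [C → ) .] }  — reduce
  I7: { [C → , . id C] }  — shift
  I8: { [E → ) C .] }  — reduce
  I9: { [C → , id . C], [C → . )], [C → . , id C] }  — shift
  I10: { [C → , id C .] }  — reduce

No state contains both a complete item and a shift item.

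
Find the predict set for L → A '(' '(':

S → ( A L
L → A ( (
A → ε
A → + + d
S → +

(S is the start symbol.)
{ '(', '+' }

PREDICT(L → A '(' '(') = (FIRST(RHS) \ {ε}) ∪ (FOLLOW(L) if ε ∈ FIRST(RHS), i.e. RHS ⇒* ε)
FIRST(A) = { '+', ε }
FIRST(A '(' '(') = { '(', '+' }
ε ∉ FIRST(A '(' '('), so FOLLOW(L) is not added.
PREDICT(L → A '(' '(') = { '(', '+' }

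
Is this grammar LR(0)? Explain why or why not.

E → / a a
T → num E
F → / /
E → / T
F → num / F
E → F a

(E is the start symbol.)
Yes, the grammar is LR(0)

Augment with E' → E and build the canonical LR(0) collection (I0 = CLOSURE({[E' → . E]}), then GOTO on every symbol after a dot until no new states appear). It has 15 states:
  I0: { [E → . / T], [E → . / a a], [E → . F a], [E' → . E], [F → . / /], [F → . num / F] }  — shift
  I1: { [E → / . T], [E → / . a a], [F → / . /], [T → . num E] }  — shift
  I2: { [E' → E .] }  — accept
  I3: { [E → F . a] }  — shift
  I4: { [F → num . / F] }  — shift
  I5: { [F → . / /], [F → . num / F], [F → num / . F] }  — shift
  I6: { [F → / . /] }  — shift
  I7: { [F → num / F .] }  — reduce
  I8: { [F → / / .] }  — reduce
  I9: { [E → F a .] }  — reduce
  I10: { [E → / T .] }  — reduce
  I11: { [E → / a . a] }  — shift
  I12: { [E → . / T], [E → . / a a], [E → . F a], [F → . / /], [F → . num / F], [T → num . E] }  — shift
  I13: { [T → num E .] }  — reduce
  I14: { [E → / a a .] }  — reduce

Every state is either a pure shift/goto state or contains exactly one complete item and nothing to shift — no conflicts. The grammar is LR(0).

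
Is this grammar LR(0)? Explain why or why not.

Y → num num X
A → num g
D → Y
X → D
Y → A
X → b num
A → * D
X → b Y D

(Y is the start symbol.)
No. Shift-reduce conflict between [X → b num .] and [A → num . g]

A grammar is LR(0) if no state in the canonical LR(0) collection has:
  - both a shift item (dot before a terminal) and a complete item (shift-reduce conflict), or
  - two or more complete items (reduce-reduce conflict; the accept item [Y' → Y .] counts as a complete item here).

Augment with Y' → Y and build the canonical LR(0) collection (I0 = CLOSURE({[Y' → . Y]}), then GOTO on every symbol after a dot until no new states appear). It has 15 states:
  I0: { [A → . * D], [A → . num g], [Y → . A], [Y → . num num X], [Y' → . Y] }  — shift
  I1: { [A → * . D], [A → . * D], [A → . num g], [D → . Y], [Y → . A], [Y → . num num X] }  — shift
  I2: { [Y → A .] }  — reduce
  I3: { [Y' → Y .] }  — accept
  I4: { [A → num . g], [Y → num . num X] }  — shift
  I5: { [A → num g .] }  — reduce
  I6: { [A → . * D], [A → . num g], [D → . Y], [X → . D], [X → . b Y D], [X → . b num], [Y → . A], [Y → . num num X], [Y → num num . X] }  — shift
  I7: { [X → D .] }  — reduce
  I8: { [Y → num num X .] }  — reduce
  I9: { [D → Y .] }  — reduce
  I10: { [A → . * D], [A → . num g], [X → b . Y D], [X → b . num], [Y → . A], [Y → . num num X] }  — shift
  I11: { [A → . * D], [A → . num g], [D → . Y], [X → b Y . D], [Y → . A], [Y → . num num X] }  — shift
  I12: { [A → num . g], [X → b num .], [Y → num . num X] }  — shift, reduce
  I13: { [X → b Y D .] }  — reduce
  I14: { [A → * D .] }  — reduce

Conflict in state I12:
  Shift-reduce conflict between [X → b num .] and [A → num . g]
So the grammar is NOT LR(0).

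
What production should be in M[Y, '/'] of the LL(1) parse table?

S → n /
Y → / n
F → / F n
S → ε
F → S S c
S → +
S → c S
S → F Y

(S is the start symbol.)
To find M[Y, '/'], we find productions for Y where '/' is in the predict set (PREDICT(N → α) = (FIRST(α) \ {ε}) ∪ (FOLLOW(N) if α ⇒* ε)).

Y → / n: PREDICT = { '/' }
  '/' is in predict set, so this production goes in M[Y, '/']

M[Y, '/'] = Y → / n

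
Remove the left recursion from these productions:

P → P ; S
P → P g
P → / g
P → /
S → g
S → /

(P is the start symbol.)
P → / g P'
P → / P'
P' → ; S P'
P' → g P'
P' → ε
S → g
S → /

P is directly left-recursive. The standard transformation for
  A → A α₁ | ... | A α_m | β₁ | ... | β_n
is
  A  → β₁ A' | ... | β_n A'
  A' → α₁ A' | ... | α_m A' | ε

P → / g becomes P → / g P'
P → / becomes P → / P'
P → P ; S becomes P' → ; S P'
P → P g becomes P' → g P'
Add P' → ε

Productions for other non-terminals are unchanged:
  S → g
  S → /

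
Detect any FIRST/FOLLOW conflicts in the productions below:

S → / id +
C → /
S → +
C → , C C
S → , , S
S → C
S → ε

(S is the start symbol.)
A FIRST/FOLLOW conflict occurs when a non-terminal N has a nullable alternative N → β (β ⇒* ε) and another alternative N → α with FIRST(α) ∩ FOLLOW(N) ≠ ∅: on such a lookahead the parser cannot decide between expanding α and letting N vanish via β.

Nullable non-terminals: S.
FIRST sets used below: FIRST(C) = { ',', '/' }

S: nullable alternative(s) S → ε; FOLLOW(S) = { $ }
  S → / id +: FIRST \ {ε} = { '/' } — disjoint from FOLLOW(S)
  S → +: FIRST \ {ε} = { '+' } — disjoint from FOLLOW(S)
  S → , , S: FIRST \ {ε} = { ',' } — disjoint from FOLLOW(S)
  S → C: FIRST \ {ε} = { ',', '/' } — disjoint from FOLLOW(S)
  S → ε: FIRST \ {ε} = { } — this is the only nullable alternative, skip

C has no nullable alternative, so no FIRST/FOLLOW check is needed there.

No FIRST/FOLLOW conflicts found.

Answer: No FIRST/FOLLOW conflicts.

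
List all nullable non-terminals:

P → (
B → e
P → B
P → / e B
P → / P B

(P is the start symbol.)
None

There are no ε-productions, so no non-terminal can derive ε.
No non-terminals are nullable.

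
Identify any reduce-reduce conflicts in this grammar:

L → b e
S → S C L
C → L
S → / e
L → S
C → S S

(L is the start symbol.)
Yes — I9: [C → S S .] vs [L → S .]

Augment with L' → L and build the canonical LR(0) collection (I0 = CLOSURE({[L' → . L]}), then GOTO on every symbol after a dot until no new states appear). It has 12 states:
  I0: { [L → . S], [L → . b e], [L' → . L], [S → . / e], [S → . S C L] }  — shift
  I1: { [S → / . e] }  — shift
  I2: { [L' → L .] }  — accept
  I3: { [C → . L], [C → . S S], [L → . S], [L → . b e], [L → S .], [S → . / e], [S → . S C L], [S → S . C L] }  — shift, reduce
  I4: { [L → b . e] }  — shift
  I5: { [L → b e .] }  — reduce
  I6: { [L → . S], [L → . b e], [S → . / e], [S → . S C L], [S → S C . L] }  — shift
  I7: { [C → L .] }  — reduce
  I8: { [C → . L], [C → . S S], [C → S . S], [L → . S], [L → . b e], [L → S .], [S → . / e], [S → . S C L], [S → S . C L] }  — shift, reduce
  I9: { [C → . L], [C → . S S], [C → S . S], [C → S S .], [L → . S], [L → . b e], [L → S .], [S → . / e], [S → . S C L], [S → S . C L] }  — shift, 2 reduces
  I10: { [S → S C L .] }  — reduce
  I11: { [S → / e .] }  — reduce

I9 contains complete items [C → S S .], [L → S .] — reduce-reduce conflict.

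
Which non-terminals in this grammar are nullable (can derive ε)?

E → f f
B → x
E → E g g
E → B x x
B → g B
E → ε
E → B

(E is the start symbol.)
ε-productions: E → ε
So E is immediately nullable.
No further non-terminal can be added: every production for the remaining non-terminals contains a terminal or a non-nullable non-terminal.
Nullable = { 'E' }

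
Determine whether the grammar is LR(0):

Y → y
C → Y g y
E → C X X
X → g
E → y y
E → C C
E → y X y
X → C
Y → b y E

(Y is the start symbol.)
Augment with Y' → Y and build the canonical LR(0) collection (I0 = CLOSURE({[Y' → . Y]}), then GOTO on every symbol after a dot until no new states appear). It has 19 states:
  I0: { [Y → . b y E], [Y → . y], [Y' → . Y] }  — shift
  I1: { [Y' → Y .] }  — accept
  I2: { [Y → b . y E] }  — shift
  I3: { [Y → y .] }  — reduce
  I4: { [C → . Y g y], [E → . C C], [E → . C X X], [E → . y X y], [E → . y y], [Y → . b y E], [Y → . y], [Y → b y . E] }  — shift
  I5: { [C → . Y g y], [E → C . C], [E → C . X X], [X → . C], [X → . g], [Y → . b y E], [Y → . y] }  — shift
  I6: { [Y → b y E .] }  — reduce
  I7: { [C → Y . g y] }  — shift
  I8: { [C → . Y g y], [E → y . X y], [E → y . y], [X → . C], [X → . g], [Y → . b y E], [Y → . y], [Y → y .] }  — shift, reduce
  I9: { [X → C .] }  — reduce
  I10: { [E → y X . y] }  — shift
  I11: { [X → g .] }  — reduce
  I12: { [E → y y .], [Y → y .] }  — 2 reduces
  I13: { [E → y X y .] }  — reduce
  I14: { [C → Y g . y] }  — shift
  I15: { [C → Y g y .] }  — reduce
  I16: { [E → C C .], [X → C .] }  — 2 reduces
  I17: { [C → . Y g y], [E → C X . X], [X → . C], [X → . g], [Y → . b y E], [Y → . y] }  — shift
  I18: { [E → C X X .] }  — reduce

Conflict in state I8:
  Shift-reduce conflict between [Y → y .] and [E → y . y]
So the grammar is NOT LR(0).

Answer: No. Shift-reduce conflict between [Y → y .] and [E → y . y]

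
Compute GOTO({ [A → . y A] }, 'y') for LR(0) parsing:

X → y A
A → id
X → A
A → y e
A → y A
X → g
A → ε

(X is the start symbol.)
{ [A → . id], [A → . y A], [A → . y e], [A → .], [A → y . A] }

GOTO(I, 'y') = CLOSURE({ [A → αX.β] : [A → α.Xβ] ∈ I, X = 'y' })

Items with dot before 'y', with the dot advanced:
  [A → . y A] → [A → y . A]
Closure of the advanced items:
  [A → y . A] has the dot before A: add [A → . id], [A → . y e], [A → . y A], [A → .]

GOTO = { [A → . id], [A → . y A], [A → . y e], [A → .], [A → y . A] }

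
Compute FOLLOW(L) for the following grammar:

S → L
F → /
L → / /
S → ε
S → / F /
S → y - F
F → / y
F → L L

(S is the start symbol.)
{ $, '/' }

In S → L: L is at the end, add FOLLOW(S)
In F → L L: L is followed by L, add FIRST(L) \ {ε} = { '/' }
In F → L L: L is at the end, add FOLLOW(F)

The FOLLOW sets referred to above (computed the same way, to a fixed point):
  FOLLOW(S) = { $ }
  FOLLOW(F) = { $, '/' }

Taking the union: FOLLOW(L) = { $, '/' }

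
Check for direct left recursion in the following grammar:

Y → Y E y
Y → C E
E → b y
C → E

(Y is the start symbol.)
Yes, Y is left-recursive

Y → Y E y: LEFT RECURSIVE (starts with Y)
Y → C E: starts with C
E → b y: starts with b
C → E: starts with E

The grammar has direct left recursion on: Y.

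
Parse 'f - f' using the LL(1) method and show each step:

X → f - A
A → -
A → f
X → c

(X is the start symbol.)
LL(1) parsing maintains a stack (initially the start symbol over $) and the input. At each step: if the stack top is a terminal, match it against the current input token; if it is a non-terminal N, replace it with the RHS of M[N, lookahead] (the unique production whose predict set contains the lookahead).

Stack is shown with the top on the left.

Stack    Input    Action
------------------------
X $      f - f $  output X → f - A
f - A $  f - f $  match 'f'
- A $    - f $    match '-'
A $      f $      output A → f
f $      f $      match 'f'
$        $        accept

The string is accepted.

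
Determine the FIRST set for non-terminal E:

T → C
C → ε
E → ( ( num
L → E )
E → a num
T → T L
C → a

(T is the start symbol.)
From E → ( ( num:
  - '(' is a terminal: add '(' and stop
From E → a num:
  - a is a terminal: add 'a' and stop

Collecting: FIRST(E) = { '(', 'a' }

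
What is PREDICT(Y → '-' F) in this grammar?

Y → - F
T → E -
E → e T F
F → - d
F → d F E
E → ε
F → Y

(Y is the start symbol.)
{ '-' }

PREDICT(Y → '-' F) = (FIRST(RHS) \ {ε}) ∪ (FOLLOW(Y) if ε ∈ FIRST(RHS), i.e. RHS ⇒* ε)
FIRST('-' F) = { '-' }
ε ∉ FIRST('-' F), so FOLLOW(Y) is not added.
PREDICT(Y → '-' F) = { '-' }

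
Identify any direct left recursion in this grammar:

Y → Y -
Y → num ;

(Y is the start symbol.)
Yes, Y is left-recursive

Direct left recursion occurs when N → N α for some non-terminal N (the right-hand side begins with the left-hand side itself).

Y → Y -: LEFT RECURSIVE (starts with Y)
Y → num ;: starts with num

The grammar has direct left recursion on: Y.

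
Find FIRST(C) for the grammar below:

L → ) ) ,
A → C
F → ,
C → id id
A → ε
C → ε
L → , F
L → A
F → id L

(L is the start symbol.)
{ 'id', ε }

From C → id id:
  - id is a terminal: add 'id' and stop
From C → ε:
  - ε-production, so ε ∈ FIRST(C)

Collecting: FIRST(C) = { 'id', ε }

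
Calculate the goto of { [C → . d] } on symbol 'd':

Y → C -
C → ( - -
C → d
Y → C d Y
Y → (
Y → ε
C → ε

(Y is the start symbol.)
{ [C → d .] }

GOTO(I, 'd') = CLOSURE({ [A → αX.β] : [A → α.Xβ] ∈ I, X = 'd' })

Items with dot before 'd', with the dot advanced:
  [C → . d] → [C → d .]
Closure adds nothing (no advanced item has the dot before a non-terminal).

GOTO = { [C → d .] }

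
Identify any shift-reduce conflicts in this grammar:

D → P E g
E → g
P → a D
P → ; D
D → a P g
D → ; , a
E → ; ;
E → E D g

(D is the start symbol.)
No shift-reduce conflicts

A shift-reduce conflict occurs when an LR(0) state has both:
  - a complete (reduce) item [A → α .] (dot at the end), and
  - a shift item [B → β . c γ] (dot before a terminal).

Augment with D' → D and build the canonical LR(0) collection (I0 = CLOSURE({[D' → . D]}), then GOTO on every symbol after a dot until no new states appear). It has 18 states:
  I0: { [D → . ; , a], [D → . P E g], [D → . a P g], [D' → . D], [P → . ; D], [P → . a D] }  — shift
  I1: { [D → . ; , a], [D → . P E g], [D → . a P g], [D → ; . , a], [P → . ; D], [P → . a D], [P → ; . D] }  — shift
  I2: { [D' → D .] }  — accept
  I3: { [D → P . E g], [E → . ; ;], [E → . E D g], [E → . g] }  — shift
  I4: { [D → . ; , a], [D → . P E g], [D → . a P g], [D → a . P g], [P → . ; D], [P → . a D], [P → a . D] }  — shift
  I5: { [P → a D .] }  — reduce
  I6: { [D → P . E g], [D → a P . g], [E → . ; ;], [E → . E D g], [E → . g] }  — shift
  I7: { [E → ; . ;] }  — shift
  I8: { [D → . ; , a], [D → . P E g], [D → . a P g], [D → P E . g], [E → E . D g], [P → . ; D], [P → . a D] }  — shift
  I9: { [D → a P g .], [E → g .] }  — 2 reduces
  I10: { [E → E D . g] }  — shift
  I11: { [D → P E g .] }  — reduce
  I12: { [E → E D g .] }  — reduce
  I13: { [E → ; ; .] }  — reduce
  I14: { [E → g .] }  — reduce
  I15: { [D → ; , . a] }  — shift
  I16: { [P → ; D .] }  — reduce
  I17: { [D → ; , a .] }  — reduce

No state contains both a complete item and a shift item.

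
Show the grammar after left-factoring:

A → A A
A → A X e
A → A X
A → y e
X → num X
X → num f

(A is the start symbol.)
Left-factoring transforms A → αβ₁ | αβ₂ into A → αA' and A' → β₁ | β₂
(α is the longest common prefix among the alternatives). Repeat until
no nonterminal has two alternatives with a common prefix.

Round 1: A has alternatives sharing prefix 'A'. Introduce A': A → A A'
  Add: A' → A
  Add: A' → X e
  Add: A' → X

Round 2: A' has alternatives sharing prefix 'X'. Introduce A'': A' → X A''
  Add: A'' → e
  Add: A'' → ε

Round 3: X has alternatives sharing prefix 'num'. Introduce X': X → num X'
  Add: X' → X
  Add: X' → f

No remaining common prefixes — done.

Resulting grammar:
A → A A'
A' → A
A' → X A''
A'' → e
A'' → ε
A → y e
X → num X'
X' → X
X' → f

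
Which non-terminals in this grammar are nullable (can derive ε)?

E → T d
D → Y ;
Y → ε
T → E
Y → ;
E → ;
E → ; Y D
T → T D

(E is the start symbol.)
{ 'Y' }

A non-terminal is nullable if it can derive ε (the empty string): either it has an ε-production, or it has a production whose right-hand side consists entirely of nullable non-terminals.

ε-productions: Y → ε
So Y is immediately nullable.
No further non-terminal can be added: every production for the remaining non-terminals contains a terminal or a non-nullable non-terminal.
Nullable = { 'Y' }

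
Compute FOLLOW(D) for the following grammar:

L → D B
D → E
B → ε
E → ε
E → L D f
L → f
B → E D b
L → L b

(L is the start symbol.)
To compute FOLLOW(D), find every occurrence of D on a right-hand side N → α D β: add FIRST(β) \ {ε}, and if β is empty or nullable also add FOLLOW(N). Iterate to a fixed point.

In L → D B: D is followed by B, add FIRST(B) \ {ε} = { 'b', 'f' }
  B is nullable, so also add FOLLOW(L)
In E → L D f: D is followed by f, add FIRST(f) \ {ε} = { 'f' }
In B → E D b: D is followed by b, add FIRST(b) \ {ε} = { 'b' }

The FOLLOW sets referred to above (computed the same way, to a fixed point):
  FOLLOW(L) = { $, 'b', 'f' }

Taking the union: FOLLOW(D) = { $, 'b', 'f' }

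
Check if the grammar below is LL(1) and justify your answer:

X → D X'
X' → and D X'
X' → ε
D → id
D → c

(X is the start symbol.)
Relevant sets:
  FOLLOW(X') = { $ }

For X':
  PREDICT(X' → and D X') = { 'and' }
  PREDICT(X' → ε) = { $ }
For D:
  PREDICT(D → id) = { 'id' }
  PREDICT(D → c) = { 'c' }
X has a single production, so nothing to check there.

All predict sets are disjoint. The grammar IS LL(1).

Answer: Yes, the grammar is LL(1).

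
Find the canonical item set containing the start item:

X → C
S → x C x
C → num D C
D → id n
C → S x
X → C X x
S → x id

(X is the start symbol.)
{ [C → . S x], [C → . num D C], [S → . x C x], [S → . x id], [X → . C X x], [X → . C], [X' → . X] }

First, augment the grammar with X' → X
I₀ = CLOSURE({ [X' → . X] }):
  [X' → . X] has the dot before X: add [X → . C], [X → . C X x]
  [X → . C] has the dot before C: add [C → . num D C], [C → . S x]
  [C → . S x] has the dot before S: add [S → . x C x], [S → . x id]
No further items can be added.

I₀ = { [C → . S x], [C → . num D C], [S → . x C x], [S → . x id], [X → . C X x], [X → . C], [X' → . X] }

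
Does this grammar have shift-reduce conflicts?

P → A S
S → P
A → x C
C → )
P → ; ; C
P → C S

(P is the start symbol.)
No shift-reduce conflicts

A shift-reduce conflict occurs when an LR(0) state has both:
  - a complete (reduce) item [A → α .] (dot at the end), and
  - a shift item [B → β . c γ] (dot before a terminal).

Augment with P' → P and build the canonical LR(0) collection (I0 = CLOSURE({[P' → . P]}), then GOTO on every symbol after a dot until no new states appear). It has 13 states:
  I0: { [A → . x C], [C → . )], [P → . ; ; C], [P → . A S], [P → . C S], [P' → . P] }  — shift
  I1: { [C → ) .] }  — reduce
  I2: { [P → ; . ; C] }  — shift
  I3: { [A → . x C], [C → . )], [P → . ; ; C], [P → . A S], [P → . C S], [P → A . S], [S → . P] }  — shift
  I4: { [A → . x C], [C → . )], [P → . ; ; C], [P → . A S], [P → . C S], [P → C . S], [S → . P] }  — shift
  I5: { [P' → P .] }  — accept
  I6: { [A → x . C], [C → . )] }  — shift
  I7: { [A → x C .] }  — reduce
  I8: { [S → P .] }  — reduce
  I9: { [P → C S .] }  — reduce
  I10: { [P → A S .] }  — reduce
  I11: { [C → . )], [P → ; ; . C] }  — shift
  I12: { [P → ; ; C .] }  — reduce

No state contains both a complete item and a shift item.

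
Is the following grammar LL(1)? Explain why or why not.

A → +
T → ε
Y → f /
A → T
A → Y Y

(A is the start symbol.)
A grammar is LL(1) if for each non-terminal N with multiple productions, the predict sets of those productions are pairwise disjoint, where PREDICT(N → α) = (FIRST(α) \ {ε}) ∪ (FOLLOW(N) if α ⇒* ε).

Relevant sets:
  FIRST(T) = { ε }
  FIRST(Y) = { 'f' }
  FOLLOW(A) = { $ }

For A:
  PREDICT(A → '+') = { '+' }
  PREDICT(A → T) = { $ }
  PREDICT(A → Y Y) = { 'f' }
T, Y have a single production, so nothing to check there.

All predict sets are disjoint. The grammar IS LL(1).

Answer: Yes, the grammar is LL(1).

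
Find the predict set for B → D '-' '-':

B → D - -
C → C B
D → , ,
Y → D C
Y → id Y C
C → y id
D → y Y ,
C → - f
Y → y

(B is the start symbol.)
PREDICT(B → D '-' '-') = (FIRST(RHS) \ {ε}) ∪ (FOLLOW(B) if ε ∈ FIRST(RHS), i.e. RHS ⇒* ε)
FIRST(D) = { ',', 'y' }
FIRST(D '-' '-') = { ',', 'y' }
ε ∉ FIRST(D '-' '-'), so FOLLOW(B) is not added.
PREDICT(B → D '-' '-') = { ',', 'y' }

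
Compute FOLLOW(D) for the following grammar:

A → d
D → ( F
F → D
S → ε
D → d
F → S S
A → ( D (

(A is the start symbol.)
{ '(' }

To compute FOLLOW(D), find every occurrence of D on a right-hand side N → α D β: add FIRST(β) \ {ε}, and if β is empty or nullable also add FOLLOW(N). Iterate to a fixed point.

In F → D: D is at the end, add FOLLOW(F)
In A → ( D (: D is followed by '(', add FIRST('(') \ {ε} = { '(' }

The FOLLOW sets referred to above (computed the same way, to a fixed point):
  FOLLOW(F) = { '(' }

Taking the union: FOLLOW(D) = { '(' }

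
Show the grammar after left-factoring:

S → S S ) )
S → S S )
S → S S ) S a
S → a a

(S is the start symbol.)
S → S S ) S'
S' → )
S' → ε
S' → S a
S → a a

Left-factoring transforms A → αβ₁ | αβ₂ into A → αA' and A' → β₁ | β₂
(α is the longest common prefix among the alternatives). Repeat until
no nonterminal has two alternatives with a common prefix.

Round 1: S has alternatives sharing prefix 'S S )'. Introduce S': S → S S ) S'
  Add: S' → )
  Add: S' → ε
  Add: S' → S a

No remaining common prefixes — done.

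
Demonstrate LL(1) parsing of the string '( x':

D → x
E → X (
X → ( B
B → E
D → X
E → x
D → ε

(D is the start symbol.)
LL(1) parsing maintains a stack (initially the start symbol over $) and the input. At each step: if the stack top is a terminal, match it against the current input token; if it is a non-terminal N, replace it with the RHS of M[N, lookahead] (the unique production whose predict set contains the lookahead).

Stack is shown with the top on the left.

Stack  Input  Action
--------------------
D $    ( x $  output D → X
X $    ( x $  output X → ( B
( B $  ( x $  match '('
B $    x $    output B → E
E $    x $    output E → x
x $    x $    match 'x'
$      $      accept

The string is accepted.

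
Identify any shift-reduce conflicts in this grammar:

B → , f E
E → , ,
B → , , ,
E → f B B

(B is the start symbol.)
No shift-reduce conflicts

A shift-reduce conflict occurs when an LR(0) state has both:
  - a complete (reduce) item [A → α .] (dot at the end), and
  - a shift item [B → β . c γ] (dot before a terminal).

Augment with B' → B and build the canonical LR(0) collection (I0 = CLOSURE({[B' → . B]}), then GOTO on every symbol after a dot until no new states appear). It has 12 states:
  I0: { [B → . , , ,], [B → . , f E], [B' → . B] }  — shift
  I1: { [B → , . , ,], [B → , . f E] }  — shift
  I2: { [B' → B .] }  — accept
  I3: { [B → , , . ,] }  — shift
  I4: { [B → , f . E], [E → . , ,], [E → . f B B] }  — shift
  I5: { [E → , . ,] }  — shift
  I6: { [B → , f E .] }  — reduce
  I7: { [B → . , , ,], [B → . , f E], [E → f . B B] }  — shift
  I8: { [B → . , , ,], [B → . , f E], [E → f B . B] }  — shift
  I9: { [E → f B B .] }  — reduce
  I10: { [E → , , .] }  — reduce
  I11: { [B → , , , .] }  — reduce

No state contains both a complete item and a shift item.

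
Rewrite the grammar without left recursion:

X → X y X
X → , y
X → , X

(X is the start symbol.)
X → , y X'
X → , X X'
X' → y X X'
X' → ε

X is directly left-recursive. The standard transformation for
  A → A α₁ | ... | A α_m | β₁ | ... | β_n
is
  A  → β₁ A' | ... | β_n A'
  A' → α₁ A' | ... | α_m A' | ε

X → , y becomes X → , y X'
X → , X becomes X → , X X'
X → X y X becomes X' → y X X'
Add X' → ε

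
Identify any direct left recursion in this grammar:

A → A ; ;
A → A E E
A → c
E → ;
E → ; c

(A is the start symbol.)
A → A ; ;: LEFT RECURSIVE (starts with A)
A → A E E: LEFT RECURSIVE (starts with A)
A → c: starts with c
E → ;: starts with ';'
E → ; c: starts with ';'

The grammar has direct left recursion on: A.

Answer: Yes, A is left-recursive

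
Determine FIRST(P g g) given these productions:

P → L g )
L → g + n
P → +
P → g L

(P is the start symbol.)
FIRST sets of the non-terminals involved (from the grammar, by fixed-point iteration):
  FIRST(P) = { '+', 'g' }

To compute FIRST(P g g), process the symbols left to right:
Symbol P is a non-terminal. Add FIRST(P) \ {ε} = { '+', 'g' }
P is not nullable (ε ∉ FIRST(P)), so stop here.
FIRST(P g g) = { '+', 'g' }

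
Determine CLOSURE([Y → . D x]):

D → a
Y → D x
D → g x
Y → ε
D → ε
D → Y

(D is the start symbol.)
{ [D → . Y], [D → . a], [D → . g x], [D → .], [Y → . D x], [Y → .] }

Start with: [Y → . D x]
  [Y → . D x] has the dot before D: add [D → . a], [D → . g x], [D → .], [D → . Y]
  [D → . Y] has the dot before Y: add [Y → .]
No further items can be added.

CLOSURE = { [D → . Y], [D → . a], [D → . g x], [D → .], [Y → . D x], [Y → .] }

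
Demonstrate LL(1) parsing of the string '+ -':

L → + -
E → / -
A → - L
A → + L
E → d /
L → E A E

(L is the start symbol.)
LL(1) parsing maintains a stack (initially the start symbol over $) and the input. At each step: if the stack top is a terminal, match it against the current input token; if it is a non-terminal N, replace it with the RHS of M[N, lookahead] (the unique production whose predict set contains the lookahead).

Stack is shown with the top on the left.

Stack  Input  Action
--------------------
L $    + - $  output L → + -
+ - $  + - $  match '+'
- $    - $    match '-'
$      $      accept

The string is accepted.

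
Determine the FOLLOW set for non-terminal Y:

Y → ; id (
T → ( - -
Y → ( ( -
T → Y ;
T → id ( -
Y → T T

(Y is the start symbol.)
{ $, ';' }

To compute FOLLOW(Y), find every occurrence of Y on a right-hand side N → α Y β: add FIRST(β) \ {ε}, and if β is empty or nullable also add FOLLOW(N). Iterate to a fixed point.

Y is the start symbol, so $ ∈ FOLLOW(Y).
In T → Y ;: Y is followed by ';', add FIRST(';') \ {ε} = { ';' }

Taking the union: FOLLOW(Y) = { $, ';' }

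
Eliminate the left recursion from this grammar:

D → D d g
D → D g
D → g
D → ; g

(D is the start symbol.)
D is directly left-recursive. The standard transformation for
  A → A α₁ | ... | A α_m | β₁ | ... | β_n
is
  A  → β₁ A' | ... | β_n A'
  A' → α₁ A' | ... | α_m A' | ε

D → g becomes D → g D'
D → ; g becomes D → ; g D'
D → D d g becomes D' → d g D'
D → D g becomes D' → g D'
Add D' → ε

Resulting grammar:
D → g D'
D → ; g D'
D' → d g D'
D' → g D'
D' → ε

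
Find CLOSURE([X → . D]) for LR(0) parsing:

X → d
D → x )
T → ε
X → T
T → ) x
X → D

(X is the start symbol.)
To compute CLOSURE, for each item [A → α.Bβ] where B is a non-terminal, add [B → .γ] for all productions B → γ; repeat for the newly added items until nothing changes.

Start with: [X → . D]
  [X → . D] has the dot before D: add [D → . x )]
No further items can be added.

CLOSURE = { [D → . x )], [X → . D] }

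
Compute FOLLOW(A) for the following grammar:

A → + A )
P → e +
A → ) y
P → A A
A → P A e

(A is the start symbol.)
{ $, ')', '+', 'e' }

A is the start symbol, so $ ∈ FOLLOW(A).
In A → + A ): A is followed by ')', add FIRST(')') \ {ε} = { ')' }
In P → A A: A is followed by A, add FIRST(A) \ {ε} = { ')', '+', 'e' }
In P → A A: A is at the end, add FOLLOW(P)
In A → P A e: A is followed by e, add FIRST(e) \ {ε} = { 'e' }

The FOLLOW sets referred to above (computed the same way, to a fixed point):
  FOLLOW(P) = { ')', '+', 'e' }

Taking the union: FOLLOW(A) = { $, ')', '+', 'e' }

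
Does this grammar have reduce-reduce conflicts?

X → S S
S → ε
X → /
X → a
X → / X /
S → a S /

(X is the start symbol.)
Augment with X' → X and build the canonical LR(0) collection (I0 = CLOSURE({[X' → . X]}), then GOTO on every symbol after a dot until no new states appear). It has 11 states:
  I0: { [S → . a S /], [S → .], [X → . / X /], [X → . /], [X → . S S], [X → . a], [X' → . X] }  — shift, reduce
  I1: { [S → . a S /], [S → .], [X → . / X /], [X → . /], [X → . S S], [X → . a], [X → / . X /], [X → / .] }  — shift, 2 reduces
  I2: { [S → . a S /], [S → .], [X → S . S] }  — shift, reduce
  I3: { [X' → X .] }  — accept
  I4: { [S → . a S /], [S → .], [S → a . S /], [X → a .] }  — shift, 2 reduces
  I5: { [S → a S . /] }  — shift
  I6: { [S → . a S /], [S → .], [S → a . S /] }  — shift, reduce
  I7: { [S → a S / .] }  — reduce
  I8: { [X → S S .] }  — reduce
  I9: { [X → / X . /] }  — shift
  I10: { [X → / X / .] }  — reduce

I1 contains complete items [S → .], [X → / .] — reduce-reduce conflict.
I4 contains complete items [S → .], [X → a .] — reduce-reduce conflict.

Answer: Yes — I1: [S → .] vs [X → / .]; I4: [S → .] vs [X → a .]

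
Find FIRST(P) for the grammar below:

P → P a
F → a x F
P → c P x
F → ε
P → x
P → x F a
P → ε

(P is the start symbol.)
{ 'a', 'c', 'x', ε }

To compute FIRST(P), examine every production with P on the left-hand side, reading each right-hand side left to right until a non-nullable symbol is reached.

From P → P a:
  - P is the symbol being defined: contributes nothing new
    P is nullable, so continue to the next symbol
  - a is a terminal: add 'a' and stop
From P → c P x:
  - c is a terminal: add 'c' and stop
From P → x:
  - x is a terminal: add 'x' and stop
From P → x F a:
  - x is a terminal: add 'x' and stop
From P → ε:
  - ε-production, so ε ∈ FIRST(P)

Collecting: FIRST(P) = { 'a', 'c', 'x', ε }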